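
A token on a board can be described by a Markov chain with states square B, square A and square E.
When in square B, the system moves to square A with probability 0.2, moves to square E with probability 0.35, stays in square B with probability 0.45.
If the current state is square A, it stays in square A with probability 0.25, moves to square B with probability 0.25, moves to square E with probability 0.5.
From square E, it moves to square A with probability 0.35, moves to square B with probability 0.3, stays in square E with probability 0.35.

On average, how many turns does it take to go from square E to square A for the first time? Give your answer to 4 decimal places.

Let t(s) be the expected number of turns to first reach square A from state s, with t(square A) = 0. Conditioning on the first turn:
t(square B) = 1 + 0.45·t(square B) + 0.35·t(square E)
t(square E) = 1 + 0.3·t(square B) + 0.35·t(square E)
Solving: t(square B) = 3.9604, t(square E) = 3.3663.
Expected turns from square E to square A: 3.3663.

3.3663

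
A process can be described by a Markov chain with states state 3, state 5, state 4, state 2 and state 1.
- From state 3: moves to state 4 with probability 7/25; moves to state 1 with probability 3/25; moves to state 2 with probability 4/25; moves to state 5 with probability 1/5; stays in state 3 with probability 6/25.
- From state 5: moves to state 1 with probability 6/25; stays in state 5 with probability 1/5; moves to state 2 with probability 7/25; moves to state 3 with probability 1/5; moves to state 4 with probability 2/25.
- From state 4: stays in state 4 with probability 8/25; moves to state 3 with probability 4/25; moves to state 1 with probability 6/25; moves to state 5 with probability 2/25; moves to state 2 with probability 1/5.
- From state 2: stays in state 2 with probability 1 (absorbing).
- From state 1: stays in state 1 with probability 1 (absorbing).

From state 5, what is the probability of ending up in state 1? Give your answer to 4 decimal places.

Let h(s) be the probability of absorption at state 1 starting from transient state s. Then h(state 1) = 1 and h(state 2) = 0. By first-step analysis:
h(state 3) = 0.24·h(state 3) + 0.2·h(state 5) + 0.28·h(state 4) + 0.16·0 + 0.12·1
h(state 5) = 0.2·h(state 3) + 0.2·h(state 5) + 0.08·h(state 4) + 0.28·0 + 0.24·1
h(state 4) = 0.16·h(state 3) + 0.08·h(state 5) + 0.32·h(state 4) + 0.2·0 + 0.24·1
Solving: h(state 3) = 0.4731, h(state 5) = 0.4702, h(state 4) = 0.5196.
Starting from state 5, the probability is 0.4702.

0.4702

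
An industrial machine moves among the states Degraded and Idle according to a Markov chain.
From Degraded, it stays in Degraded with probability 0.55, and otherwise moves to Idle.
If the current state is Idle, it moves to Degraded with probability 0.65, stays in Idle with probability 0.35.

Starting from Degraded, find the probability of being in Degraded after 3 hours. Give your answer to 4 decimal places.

Propagate the distribution vector 3 hours from Degraded.
After 0 hours: (1.0000, 0.0000)
After 1 hour: (0.5500, 0.4500)
After 2 hours: (0.5950, 0.4050)
After 3 hours: (0.5905, 0.4095)
P(in Degraded after 3 hours) = 0.5905

0.5905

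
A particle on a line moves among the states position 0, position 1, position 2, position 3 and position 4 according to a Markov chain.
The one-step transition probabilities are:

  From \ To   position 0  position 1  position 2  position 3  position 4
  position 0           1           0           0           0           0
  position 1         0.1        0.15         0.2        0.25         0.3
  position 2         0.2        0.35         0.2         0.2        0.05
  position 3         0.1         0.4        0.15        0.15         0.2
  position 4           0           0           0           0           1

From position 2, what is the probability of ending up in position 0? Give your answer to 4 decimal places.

0.4897

Let h(s) be the probability of absorption at position 0 starting from transient state s. Then h(position 0) = 1 and h(position 4) = 0. By first-step analysis:
h(position 1) = 0.1·1 + 0.15·h(position 1) + 0.2·h(position 2) + 0.25·h(position 3) + 0.3·0
h(position 2) = 0.2·1 + 0.35·h(position 1) + 0.2·h(position 2) + 0.2·h(position 3) + 0.05·0
h(position 3) = 0.1·1 + 0.4·h(position 1) + 0.15·h(position 2) + 0.15·h(position 3) + 0.2·0
Solving: h(position 1) = 0.3400, h(position 2) = 0.4897, h(position 3) = 0.3641.
Starting from position 2, the probability is 0.4897.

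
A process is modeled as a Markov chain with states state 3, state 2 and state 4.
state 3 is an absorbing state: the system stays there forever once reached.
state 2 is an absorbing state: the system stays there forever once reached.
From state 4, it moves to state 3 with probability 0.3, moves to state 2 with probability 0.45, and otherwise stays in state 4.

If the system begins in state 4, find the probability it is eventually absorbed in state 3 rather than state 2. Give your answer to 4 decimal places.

0.4000

Let h(s) be the probability of absorption at state 3 starting from transient state s. Then h(state 3) = 1 and h(state 2) = 0. By first-step analysis:
h(state 4) = 0.3·1 + 0.45·0 + 0.25·h(state 4)
Solving: h(state 4) = 0.4000.
Starting from state 4, the probability is 0.4000.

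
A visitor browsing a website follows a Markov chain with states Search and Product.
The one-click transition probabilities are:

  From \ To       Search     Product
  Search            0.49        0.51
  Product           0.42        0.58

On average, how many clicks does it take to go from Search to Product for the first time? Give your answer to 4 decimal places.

1.9608

Let t(s) be the expected number of clicks to first reach Product from state s, with t(Product) = 0. Conditioning on the first click:
t(Search) = 1 + 0.49·t(Search)
Solving: t(Search) = 1.9608.
Expected clicks from Search to Product: 1.9608.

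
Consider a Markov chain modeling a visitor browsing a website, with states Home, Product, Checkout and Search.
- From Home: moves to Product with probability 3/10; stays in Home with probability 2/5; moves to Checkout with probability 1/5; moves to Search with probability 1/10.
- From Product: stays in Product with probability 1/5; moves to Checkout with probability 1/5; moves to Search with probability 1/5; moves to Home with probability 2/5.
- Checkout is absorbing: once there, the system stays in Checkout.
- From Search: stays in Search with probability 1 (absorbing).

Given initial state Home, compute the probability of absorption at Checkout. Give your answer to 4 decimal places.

0.6111

Let h(s) be the probability of absorption at Checkout starting from transient state s. Then h(Checkout) = 1 and h(Search) = 0. By first-step analysis:
h(Home) = 0.4·h(Home) + 0.3·h(Product) + 0.2·1 + 0.1·0
h(Product) = 0.4·h(Home) + 0.2·h(Product) + 0.2·1 + 0.2·0
Solving: h(Home) = 0.6111, h(Product) = 0.5556.
Starting from Home, the probability is 0.6111.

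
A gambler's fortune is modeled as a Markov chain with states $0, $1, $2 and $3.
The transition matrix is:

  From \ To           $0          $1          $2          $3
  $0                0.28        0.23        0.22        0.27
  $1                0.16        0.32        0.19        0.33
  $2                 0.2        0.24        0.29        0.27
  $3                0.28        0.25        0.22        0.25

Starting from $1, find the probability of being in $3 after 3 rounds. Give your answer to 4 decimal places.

Propagate the distribution vector 3 rounds from $1.
After 0 rounds: (0.0000, 1.0000, 0.0000, 0.0000)
After 1 round: (0.1600, 0.3200, 0.1900, 0.3300)
After 2 rounds: (0.2264, 0.2673, 0.2237, 0.2826)
After 3 rounds: (0.2300, 0.2619, 0.2276, 0.2804)
P(in $3 after 3 rounds) = 0.2804

0.2804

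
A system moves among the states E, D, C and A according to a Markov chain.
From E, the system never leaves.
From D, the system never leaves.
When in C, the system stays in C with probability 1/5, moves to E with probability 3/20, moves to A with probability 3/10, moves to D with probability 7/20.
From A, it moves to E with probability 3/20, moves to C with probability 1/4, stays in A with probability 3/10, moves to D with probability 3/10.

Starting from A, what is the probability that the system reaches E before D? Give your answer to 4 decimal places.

Let h(s) be the probability of absorption at E starting from transient state s. Then h(E) = 1 and h(D) = 0. By first-step analysis:
h(C) = 0.15·1 + 0.35·0 + 0.2·h(C) + 0.3·h(A)
h(A) = 0.15·1 + 0.3·0 + 0.25·h(C) + 0.3·h(A)
Solving: h(C) = 0.3093, h(A) = 0.3247.
Starting from A, the probability is 0.3247.

0.3247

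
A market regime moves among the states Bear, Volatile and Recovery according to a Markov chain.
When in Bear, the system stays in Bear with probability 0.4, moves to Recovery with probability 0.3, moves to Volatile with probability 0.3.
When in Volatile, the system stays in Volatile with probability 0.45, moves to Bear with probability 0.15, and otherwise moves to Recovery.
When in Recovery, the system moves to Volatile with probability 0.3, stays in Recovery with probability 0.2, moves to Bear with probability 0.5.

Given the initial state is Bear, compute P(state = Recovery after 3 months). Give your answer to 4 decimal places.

Propagate the distribution vector 3 months from Bear.
After 0 months: (1.0000, 0.0000, 0.0000)
After 1 month: (0.4000, 0.3000, 0.3000)
After 2 months: (0.3550, 0.3450, 0.3000)
After 3 months: (0.3438, 0.3518, 0.3045)
P(in Recovery after 3 months) = 0.3045

0.3045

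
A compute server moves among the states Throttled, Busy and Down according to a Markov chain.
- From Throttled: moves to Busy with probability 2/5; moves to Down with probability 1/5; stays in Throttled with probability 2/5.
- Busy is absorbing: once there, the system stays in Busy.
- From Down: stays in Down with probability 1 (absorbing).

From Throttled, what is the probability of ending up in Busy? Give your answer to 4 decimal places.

Let h(s) be the probability of absorption at Busy starting from transient state s. Then h(Busy) = 1 and h(Down) = 0. By first-step analysis:
h(Throttled) = 0.4·h(Throttled) + 0.4·1 + 0.2·0
Solving: h(Throttled) = 0.6667.
Starting from Throttled, the probability is 0.6667.

0.6667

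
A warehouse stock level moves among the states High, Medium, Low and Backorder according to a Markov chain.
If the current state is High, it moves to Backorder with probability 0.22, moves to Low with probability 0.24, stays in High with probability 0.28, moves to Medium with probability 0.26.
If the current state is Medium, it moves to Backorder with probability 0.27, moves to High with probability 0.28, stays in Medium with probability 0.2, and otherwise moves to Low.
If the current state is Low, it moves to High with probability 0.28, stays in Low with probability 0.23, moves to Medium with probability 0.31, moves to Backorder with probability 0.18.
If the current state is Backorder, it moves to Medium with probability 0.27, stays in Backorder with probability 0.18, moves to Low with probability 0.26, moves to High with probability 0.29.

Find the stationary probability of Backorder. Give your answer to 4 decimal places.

Let the stationary distribution be π with π = πP and π_1 + π_2 + π_3 + π_4 = 1.
π_1 = 0.28·π_1 + 0.28·π_2 + 0.28·π_3 + 0.29·π_4
π_2 = 0.26·π_1 + 0.2·π_2 + 0.31·π_3 + 0.27·π_4
π_3 = 0.24·π_1 + 0.25·π_2 + 0.23·π_3 + 0.26·π_4
Solving with the normalization constraint gives π = (0.2821, 0.2588, 0.2444, 0.2146).
So the stationary probability of Backorder is 0.2146.

0.2146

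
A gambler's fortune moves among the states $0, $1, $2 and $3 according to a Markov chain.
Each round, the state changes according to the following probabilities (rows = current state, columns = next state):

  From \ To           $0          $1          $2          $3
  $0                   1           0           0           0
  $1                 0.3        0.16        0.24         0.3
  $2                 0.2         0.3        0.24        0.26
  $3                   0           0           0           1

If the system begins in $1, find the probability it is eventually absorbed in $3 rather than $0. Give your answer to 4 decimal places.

Let h(s) be the probability of absorption at $3 starting from transient state s. Then h($3) = 1 and h($0) = 0. By first-step analysis:
h($1) = 0.3·0 + 0.16·h($1) + 0.24·h($2) + 0.3·1
h($2) = 0.2·0 + 0.3·h($1) + 0.24·h($2) + 0.26·1
Solving: h($1) = 0.5127, h($2) = 0.5445.
Starting from $1, the probability is 0.5127.

0.5127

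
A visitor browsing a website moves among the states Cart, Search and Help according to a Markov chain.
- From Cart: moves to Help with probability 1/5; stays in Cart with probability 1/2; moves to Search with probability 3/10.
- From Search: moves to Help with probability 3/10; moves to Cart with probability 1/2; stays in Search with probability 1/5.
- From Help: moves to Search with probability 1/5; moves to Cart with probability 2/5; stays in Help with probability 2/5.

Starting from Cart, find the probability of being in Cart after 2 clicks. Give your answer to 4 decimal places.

0.4800

Sum over the intermediate state after 1 click:
P = P(Cart→Cart)·P(Cart→Cart) + P(Cart→Search)·P(Search→Cart) + P(Cart→Help)·P(Help→Cart)
  = 0.5×0.5 + 0.3×0.5 + 0.2×0.4
  = 0.2500 + 0.1500 + 0.0800 = 0.4800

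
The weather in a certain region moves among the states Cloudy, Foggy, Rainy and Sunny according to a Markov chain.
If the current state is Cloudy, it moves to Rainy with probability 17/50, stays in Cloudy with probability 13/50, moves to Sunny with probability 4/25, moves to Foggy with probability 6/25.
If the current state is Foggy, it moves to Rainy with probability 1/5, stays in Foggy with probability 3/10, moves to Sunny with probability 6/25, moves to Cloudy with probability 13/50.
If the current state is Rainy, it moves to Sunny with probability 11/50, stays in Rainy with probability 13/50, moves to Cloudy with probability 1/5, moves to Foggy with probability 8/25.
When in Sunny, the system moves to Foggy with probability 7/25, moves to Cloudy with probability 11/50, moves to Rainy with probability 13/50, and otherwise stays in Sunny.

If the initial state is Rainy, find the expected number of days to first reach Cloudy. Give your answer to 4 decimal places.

4.4864

Let t(s) be the expected number of days to first reach Cloudy from state s, with t(Cloudy) = 0. Conditioning on the first day:
t(Foggy) = 1 + 0.3·t(Foggy) + 0.2·t(Rainy) + 0.24·t(Sunny)
t(Rainy) = 1 + 0.32·t(Foggy) + 0.26·t(Rainy) + 0.22·t(Sunny)
t(Sunny) = 1 + 0.28·t(Foggy) + 0.26·t(Rainy) + 0.24·t(Sunny)
Solving: t(Foggy) = 4.2209, t(Rainy) = 4.4864, t(Sunny) = 4.4057.
Expected days from Rainy to Cloudy: 4.4864.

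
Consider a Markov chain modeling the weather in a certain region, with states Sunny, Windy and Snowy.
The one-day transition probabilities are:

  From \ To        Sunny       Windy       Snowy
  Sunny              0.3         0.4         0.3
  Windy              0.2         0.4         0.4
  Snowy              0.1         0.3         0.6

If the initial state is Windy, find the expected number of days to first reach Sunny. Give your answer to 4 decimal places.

Let t(s) be the expected number of days to first reach Sunny from state s, with t(Sunny) = 0. Conditioning on the first day:
t(Windy) = 1 + 0.4·t(Windy) + 0.4·t(Snowy)
t(Snowy) = 1 + 0.3·t(Windy) + 0.6·t(Snowy)
Solving: t(Windy) = 6.6667, t(Snowy) = 7.5000.
Expected days from Windy to Sunny: 6.6667.

6.6667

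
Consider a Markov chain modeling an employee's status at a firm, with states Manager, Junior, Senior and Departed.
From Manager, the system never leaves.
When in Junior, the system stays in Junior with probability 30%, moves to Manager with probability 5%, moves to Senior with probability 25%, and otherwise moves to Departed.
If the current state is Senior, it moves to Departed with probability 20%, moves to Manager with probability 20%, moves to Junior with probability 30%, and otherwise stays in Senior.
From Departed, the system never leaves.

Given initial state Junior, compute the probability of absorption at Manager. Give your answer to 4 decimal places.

Let h(s) be the probability of absorption at Manager starting from transient state s. Then h(Manager) = 1 and h(Departed) = 0. By first-step analysis:
h(Junior) = 0.05·1 + 0.3·h(Junior) + 0.25·h(Senior) + 0.4·0
h(Senior) = 0.2·1 + 0.3·h(Junior) + 0.3·h(Senior) + 0.2·0
Solving: h(Junior) = 0.2048, h(Senior) = 0.3735.
Starting from Junior, the probability is 0.2048.

0.2048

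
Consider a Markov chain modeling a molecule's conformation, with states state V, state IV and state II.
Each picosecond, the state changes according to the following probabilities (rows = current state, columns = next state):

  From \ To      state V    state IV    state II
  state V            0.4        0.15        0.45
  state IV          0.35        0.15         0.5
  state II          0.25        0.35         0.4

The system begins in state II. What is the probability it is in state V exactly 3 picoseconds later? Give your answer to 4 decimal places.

0.3214

Propagate the distribution vector 3 picoseconds from state II.
After 0 picoseconds: (0.0000, 0.0000, 1.0000)
After 1 picosecond: (0.2500, 0.3500, 0.4000)
After 2 picoseconds: (0.3225, 0.2300, 0.4475)
After 3 picoseconds: (0.3214, 0.2395, 0.4391)
P(in state V after 3 picoseconds) = 0.3214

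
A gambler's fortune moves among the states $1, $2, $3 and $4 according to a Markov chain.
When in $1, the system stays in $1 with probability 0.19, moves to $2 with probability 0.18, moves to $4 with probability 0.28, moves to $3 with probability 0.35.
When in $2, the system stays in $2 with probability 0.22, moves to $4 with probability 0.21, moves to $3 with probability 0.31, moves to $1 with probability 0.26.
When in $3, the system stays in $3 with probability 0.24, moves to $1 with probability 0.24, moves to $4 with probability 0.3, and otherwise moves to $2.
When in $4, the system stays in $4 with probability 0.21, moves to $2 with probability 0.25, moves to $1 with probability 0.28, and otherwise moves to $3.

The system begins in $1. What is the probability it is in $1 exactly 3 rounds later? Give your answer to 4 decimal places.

0.2423

Propagate the distribution vector 3 rounds from $1.
After 0 rounds: (1.0000, 0.0000, 0.0000, 0.0000)
After 1 round: (0.1900, 0.1800, 0.3500, 0.2800)
After 2 rounds: (0.2453, 0.2208, 0.2791, 0.2548)
After 3 rounds: (0.2423, 0.2178, 0.2875, 0.2523)
P(in $1 after 3 rounds) = 0.2423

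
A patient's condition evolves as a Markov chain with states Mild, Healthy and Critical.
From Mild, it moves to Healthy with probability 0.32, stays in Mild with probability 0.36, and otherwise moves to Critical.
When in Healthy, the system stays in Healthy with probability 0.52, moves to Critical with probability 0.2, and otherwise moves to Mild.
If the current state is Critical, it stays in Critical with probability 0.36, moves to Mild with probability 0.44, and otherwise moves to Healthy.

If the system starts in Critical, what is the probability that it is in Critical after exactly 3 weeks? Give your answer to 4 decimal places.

0.2944

Propagate the distribution vector 3 weeks from Critical.
After 0 weeks: (0.0000, 0.0000, 1.0000)
After 1 week: (0.4400, 0.2000, 0.3600)
After 2 weeks: (0.3728, 0.3168, 0.3104)
After 3 weeks: (0.3595, 0.3461, 0.2944)
P(in Critical after 3 weeks) = 0.2944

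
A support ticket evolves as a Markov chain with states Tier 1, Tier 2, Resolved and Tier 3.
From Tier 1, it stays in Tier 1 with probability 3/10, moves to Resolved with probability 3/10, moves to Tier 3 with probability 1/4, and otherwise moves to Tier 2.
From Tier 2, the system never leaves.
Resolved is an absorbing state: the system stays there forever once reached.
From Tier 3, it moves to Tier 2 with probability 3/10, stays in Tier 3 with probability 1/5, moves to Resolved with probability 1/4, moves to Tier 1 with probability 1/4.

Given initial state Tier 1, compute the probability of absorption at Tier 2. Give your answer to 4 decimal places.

Let h(s) be the probability of absorption at Tier 2 starting from transient state s. Then h(Tier 2) = 1 and h(Resolved) = 0. By first-step analysis:
h(Tier 1) = 0.3·h(Tier 1) + 0.15·1 + 0.3·0 + 0.25·h(Tier 3)
h(Tier 3) = 0.25·h(Tier 1) + 0.3·1 + 0.25·0 + 0.2·h(Tier 3)
Solving: h(Tier 1) = 0.3920, h(Tier 3) = 0.4975.
Starting from Tier 1, the probability is 0.3920.

0.3920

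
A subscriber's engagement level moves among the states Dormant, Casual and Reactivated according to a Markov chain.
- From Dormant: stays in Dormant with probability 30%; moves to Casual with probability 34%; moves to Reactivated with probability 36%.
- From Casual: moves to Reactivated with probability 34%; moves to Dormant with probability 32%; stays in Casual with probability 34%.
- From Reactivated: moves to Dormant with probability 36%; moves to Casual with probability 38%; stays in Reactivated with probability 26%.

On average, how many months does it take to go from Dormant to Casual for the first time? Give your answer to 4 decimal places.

Let t(s) be the expected number of months to first reach Casual from state s, with t(Casual) = 0. Conditioning on the first month:
t(Dormant) = 1 + 0.3·t(Dormant) + 0.36·t(Reactivated)
t(Reactivated) = 1 + 0.36·t(Dormant) + 0.26·t(Reactivated)
Solving: t(Dormant) = 2.8321, t(Reactivated) = 2.7291.
Expected months from Dormant to Casual: 2.8321.

2.8321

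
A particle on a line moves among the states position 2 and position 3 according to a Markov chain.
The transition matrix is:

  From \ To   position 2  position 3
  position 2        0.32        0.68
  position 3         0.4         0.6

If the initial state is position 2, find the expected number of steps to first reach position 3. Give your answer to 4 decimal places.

1.4706

Let t(s) be the expected number of steps to first reach position 3 from state s, with t(position 3) = 0. Conditioning on the first step:
t(position 2) = 1 + 0.32·t(position 2)
Solving: t(position 2) = 1.4706.
Expected steps from position 2 to position 3: 1.4706.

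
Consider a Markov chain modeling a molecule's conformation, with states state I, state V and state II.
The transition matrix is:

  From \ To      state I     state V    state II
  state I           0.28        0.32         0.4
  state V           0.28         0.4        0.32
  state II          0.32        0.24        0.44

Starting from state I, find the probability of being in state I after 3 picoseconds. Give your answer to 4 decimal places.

0.2956

Propagate the distribution vector 3 picoseconds from state I.
After 0 picoseconds: (1.0000, 0.0000, 0.0000)
After 1 picosecond: (0.2800, 0.3200, 0.4000)
After 2 picoseconds: (0.2960, 0.3136, 0.3904)
After 3 picoseconds: (0.2956, 0.3139, 0.3905)
P(in state I after 3 picoseconds) = 0.2956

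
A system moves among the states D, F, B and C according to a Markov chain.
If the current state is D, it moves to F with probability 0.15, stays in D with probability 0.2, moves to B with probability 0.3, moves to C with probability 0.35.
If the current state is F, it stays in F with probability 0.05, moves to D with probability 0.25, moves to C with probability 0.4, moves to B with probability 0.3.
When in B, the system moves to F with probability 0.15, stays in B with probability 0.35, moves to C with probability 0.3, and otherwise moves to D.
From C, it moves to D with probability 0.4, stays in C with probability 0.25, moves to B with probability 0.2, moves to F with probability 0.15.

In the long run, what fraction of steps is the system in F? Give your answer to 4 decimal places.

Let the stationary distribution be π with π = πP and π_1 + π_2 + π_3 + π_4 = 1.
π_1 = 0.2·π_1 + 0.25·π_2 + 0.2·π_3 + 0.4·π_4
π_2 = 0.15·π_1 + 0.05·π_2 + 0.15·π_3 + 0.15·π_4
π_3 = 0.3·π_1 + 0.3·π_2 + 0.35·π_3 + 0.2·π_4
Solving with the normalization constraint gives π = (0.2691, 0.1364, 0.2830, 0.3115).
So the stationary probability of F is 0.1364.

0.1364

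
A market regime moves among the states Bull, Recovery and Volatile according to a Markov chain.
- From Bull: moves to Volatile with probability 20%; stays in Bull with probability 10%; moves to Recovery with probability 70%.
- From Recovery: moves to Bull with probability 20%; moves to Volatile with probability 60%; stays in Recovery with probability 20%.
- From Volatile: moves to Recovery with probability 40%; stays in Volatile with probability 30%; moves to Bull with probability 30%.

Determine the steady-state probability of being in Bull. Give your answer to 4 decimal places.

0.2177

Let the stationary distribution be π with π = πP and π_1 + π_2 + π_3 = 1.
π_1 = 0.1·π_1 + 0.2·π_2 + 0.3·π_3
π_2 = 0.7·π_1 + 0.2·π_2 + 0.4·π_3
Solving with the normalization constraint gives π = (0.2177, 0.3878, 0.3946).
So the stationary probability of Bull is 0.2177.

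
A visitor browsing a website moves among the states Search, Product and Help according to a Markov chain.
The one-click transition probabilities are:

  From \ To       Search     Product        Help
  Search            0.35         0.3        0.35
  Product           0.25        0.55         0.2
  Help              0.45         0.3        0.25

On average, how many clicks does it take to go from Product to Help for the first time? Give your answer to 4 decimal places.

Let t(s) be the expected number of clicks to first reach Help from state s, with t(Help) = 0. Conditioning on the first click:
t(Search) = 1 + 0.35·t(Search) + 0.3·t(Product)
t(Product) = 1 + 0.25·t(Search) + 0.55·t(Product)
Solving: t(Search) = 3.4483, t(Product) = 4.1379.
Expected clicks from Product to Help: 4.1379.

4.1379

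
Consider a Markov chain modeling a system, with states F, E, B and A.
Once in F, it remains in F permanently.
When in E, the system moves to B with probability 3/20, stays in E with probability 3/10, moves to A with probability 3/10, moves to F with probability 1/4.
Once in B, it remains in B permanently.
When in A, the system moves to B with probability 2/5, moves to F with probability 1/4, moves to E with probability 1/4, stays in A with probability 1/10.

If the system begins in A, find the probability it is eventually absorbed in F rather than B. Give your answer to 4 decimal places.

0.4279

Let h(s) be the probability of absorption at F starting from transient state s. Then h(F) = 1 and h(B) = 0. By first-step analysis:
h(E) = 0.25·1 + 0.3·h(E) + 0.15·0 + 0.3·h(A)
h(A) = 0.25·1 + 0.25·h(E) + 0.4·0 + 0.1·h(A)
Solving: h(E) = 0.5405, h(A) = 0.4279.
Starting from A, the probability is 0.4279.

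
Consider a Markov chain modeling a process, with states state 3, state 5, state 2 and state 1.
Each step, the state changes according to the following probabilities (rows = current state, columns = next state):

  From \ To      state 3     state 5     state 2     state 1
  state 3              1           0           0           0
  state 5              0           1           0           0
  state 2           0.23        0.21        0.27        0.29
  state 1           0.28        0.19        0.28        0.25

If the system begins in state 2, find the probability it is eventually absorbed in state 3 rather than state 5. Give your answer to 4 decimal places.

0.5441

Let h(s) be the probability of absorption at state 3 starting from transient state s. Then h(state 3) = 1 and h(state 5) = 0. By first-step analysis:
h(state 2) = 0.23·1 + 0.21·0 + 0.27·h(state 2) + 0.29·h(state 1)
h(state 1) = 0.28·1 + 0.19·0 + 0.28·h(state 2) + 0.25·h(state 1)
Solving: h(state 2) = 0.5441, h(state 1) = 0.5765.
Starting from state 2, the probability is 0.5441.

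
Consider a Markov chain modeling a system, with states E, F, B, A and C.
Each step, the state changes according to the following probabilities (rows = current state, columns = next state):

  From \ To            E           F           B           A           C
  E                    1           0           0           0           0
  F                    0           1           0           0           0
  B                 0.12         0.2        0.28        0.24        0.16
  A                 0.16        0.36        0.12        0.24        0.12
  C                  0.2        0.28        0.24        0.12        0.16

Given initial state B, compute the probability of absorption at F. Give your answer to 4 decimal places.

0.6372

Let h(s) be the probability of absorption at F starting from transient state s. Then h(F) = 1 and h(E) = 0. By first-step analysis:
h(B) = 0.12·0 + 0.2·1 + 0.28·h(B) + 0.24·h(A) + 0.16·h(C)
h(A) = 0.16·0 + 0.36·1 + 0.12·h(B) + 0.24·h(A) + 0.12·h(C)
h(C) = 0.2·0 + 0.28·1 + 0.24·h(B) + 0.12·h(A) + 0.16·h(C)
Solving: h(B) = 0.6372, h(A) = 0.6708, h(C) = 0.6112.
Starting from B, the probability is 0.6372.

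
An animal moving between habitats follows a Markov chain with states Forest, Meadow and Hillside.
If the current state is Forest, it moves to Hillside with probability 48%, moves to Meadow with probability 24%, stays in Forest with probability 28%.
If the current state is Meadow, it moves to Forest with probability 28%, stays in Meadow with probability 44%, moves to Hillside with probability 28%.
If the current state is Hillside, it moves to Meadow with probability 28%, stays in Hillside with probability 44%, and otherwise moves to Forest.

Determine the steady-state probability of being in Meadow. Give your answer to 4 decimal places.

0.3200

Let the stationary distribution be π with π = πP and π_1 + π_2 + π_3 = 1.
π_1 = 0.28·π_1 + 0.28·π_2 + 0.28·π_3
π_2 = 0.24·π_1 + 0.44·π_2 + 0.28·π_3
Solving with the normalization constraint gives π = (0.2800, 0.3200, 0.4000).
So the stationary probability of Meadow is 0.3200.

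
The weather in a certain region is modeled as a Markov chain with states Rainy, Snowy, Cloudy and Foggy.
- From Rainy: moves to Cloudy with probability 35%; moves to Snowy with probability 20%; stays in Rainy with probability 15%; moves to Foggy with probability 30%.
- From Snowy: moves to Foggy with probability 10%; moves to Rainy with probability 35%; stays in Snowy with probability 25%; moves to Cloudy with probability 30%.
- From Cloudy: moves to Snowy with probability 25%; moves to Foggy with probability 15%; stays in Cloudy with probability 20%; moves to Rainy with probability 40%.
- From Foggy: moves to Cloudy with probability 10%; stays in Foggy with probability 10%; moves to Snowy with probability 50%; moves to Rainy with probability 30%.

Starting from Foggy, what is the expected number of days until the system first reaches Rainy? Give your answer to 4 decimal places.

Let t(s) be the expected number of days to first reach Rainy from state s, with t(Rainy) = 0. Conditioning on the first day:
t(Snowy) = 1 + 0.25·t(Snowy) + 0.3·t(Cloudy) + 0.1·t(Foggy)
t(Cloudy) = 1 + 0.25·t(Snowy) + 0.2·t(Cloudy) + 0.15·t(Foggy)
t(Foggy) = 1 + 0.5·t(Snowy) + 0.1·t(Cloudy) + 0.1·t(Foggy)
Solving: t(Snowy) = 2.8013, t(Cloudy) = 2.6814, t(Foggy) = 2.9653.
Expected days from Foggy to Rainy: 2.9653.

2.9653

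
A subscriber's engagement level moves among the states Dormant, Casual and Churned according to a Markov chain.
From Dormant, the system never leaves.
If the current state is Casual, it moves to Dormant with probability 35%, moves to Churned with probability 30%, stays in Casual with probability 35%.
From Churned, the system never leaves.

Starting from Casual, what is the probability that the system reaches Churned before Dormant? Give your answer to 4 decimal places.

Let h(s) be the probability of absorption at Churned starting from transient state s. Then h(Churned) = 1 and h(Dormant) = 0. By first-step analysis:
h(Casual) = 0.35·0 + 0.35·h(Casual) + 0.3·1
Solving: h(Casual) = 0.4615.
Starting from Casual, the probability is 0.4615.

0.4615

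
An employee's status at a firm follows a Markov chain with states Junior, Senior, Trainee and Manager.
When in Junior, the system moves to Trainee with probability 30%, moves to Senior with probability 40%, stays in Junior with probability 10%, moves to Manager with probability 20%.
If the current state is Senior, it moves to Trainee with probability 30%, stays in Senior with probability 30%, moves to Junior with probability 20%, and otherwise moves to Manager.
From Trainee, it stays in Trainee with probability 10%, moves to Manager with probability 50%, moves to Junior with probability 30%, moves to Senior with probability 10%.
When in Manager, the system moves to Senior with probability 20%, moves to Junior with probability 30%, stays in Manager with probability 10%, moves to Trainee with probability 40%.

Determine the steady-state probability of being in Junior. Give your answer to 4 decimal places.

Let the stationary distribution be π with π = πP and π_1 + π_2 + π_3 + π_4 = 1.
π_1 = 0.1·π_1 + 0.2·π_2 + 0.3·π_3 + 0.3·π_4
π_2 = 0.4·π_1 + 0.3·π_2 + 0.1·π_3 + 0.2·π_4
π_3 = 0.3·π_1 + 0.3·π_2 + 0.1·π_3 + 0.4·π_4
Solving with the normalization constraint gives π = (0.2297, 0.2431, 0.2713, 0.2558).
So the stationary probability of Junior is 0.2297.

0.2297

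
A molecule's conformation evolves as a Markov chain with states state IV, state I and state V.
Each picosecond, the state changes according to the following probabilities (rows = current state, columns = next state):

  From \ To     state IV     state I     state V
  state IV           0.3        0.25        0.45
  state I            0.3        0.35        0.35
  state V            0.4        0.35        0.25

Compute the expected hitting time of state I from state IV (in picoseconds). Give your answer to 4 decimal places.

3.4783

Let t(s) be the expected number of picoseconds to first reach state I from state s, with t(state I) = 0. Conditioning on the first picosecond:
t(state IV) = 1 + 0.3·t(state IV) + 0.45·t(state V)
t(state V) = 1 + 0.4·t(state IV) + 0.25·t(state V)
Solving: t(state IV) = 3.4783, t(state V) = 3.1884.
Expected picoseconds from state IV to state I: 3.4783.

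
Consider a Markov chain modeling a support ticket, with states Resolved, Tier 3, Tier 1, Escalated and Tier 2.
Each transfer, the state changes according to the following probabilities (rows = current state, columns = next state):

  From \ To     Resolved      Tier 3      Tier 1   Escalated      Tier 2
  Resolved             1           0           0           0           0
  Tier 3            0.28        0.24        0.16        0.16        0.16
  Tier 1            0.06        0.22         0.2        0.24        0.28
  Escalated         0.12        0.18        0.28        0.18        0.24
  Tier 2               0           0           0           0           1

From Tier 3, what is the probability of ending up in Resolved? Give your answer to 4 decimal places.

Let h(s) be the probability of absorption at Resolved starting from transient state s. Then h(Resolved) = 1 and h(Tier 2) = 0. By first-step analysis:
h(Tier 3) = 0.28·1 + 0.24·h(Tier 3) + 0.16·h(Tier 1) + 0.16·h(Escalated) + 0.16·0
h(Tier 1) = 0.06·1 + 0.22·h(Tier 3) + 0.2·h(Tier 1) + 0.24·h(Escalated) + 0.28·0
h(Escalated) = 0.12·1 + 0.18·h(Tier 3) + 0.28·h(Tier 1) + 0.18·h(Escalated) + 0.24·0
Solving: h(Tier 3) = 0.5158, h(Tier 1) = 0.3283, h(Escalated) = 0.3717.
Starting from Tier 3, the probability is 0.5158.

0.5158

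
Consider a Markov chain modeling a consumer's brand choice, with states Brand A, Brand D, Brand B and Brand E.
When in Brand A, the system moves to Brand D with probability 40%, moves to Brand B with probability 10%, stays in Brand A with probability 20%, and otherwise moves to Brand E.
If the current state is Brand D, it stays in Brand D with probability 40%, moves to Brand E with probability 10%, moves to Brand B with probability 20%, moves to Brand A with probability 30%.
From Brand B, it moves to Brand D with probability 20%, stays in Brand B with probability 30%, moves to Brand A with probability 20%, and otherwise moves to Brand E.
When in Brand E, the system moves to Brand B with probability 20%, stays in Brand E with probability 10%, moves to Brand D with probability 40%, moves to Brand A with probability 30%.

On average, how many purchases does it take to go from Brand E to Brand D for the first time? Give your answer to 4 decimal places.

Let t(s) be the expected number of purchases to first reach Brand D from state s, with t(Brand D) = 0. Conditioning on the first purchase:
t(Brand A) = 1 + 0.2·t(Brand A) + 0.1·t(Brand B) + 0.3·t(Brand E)
t(Brand B) = 1 + 0.2·t(Brand A) + 0.3·t(Brand B) + 0.3·t(Brand E)
t(Brand E) = 1 + 0.3·t(Brand A) + 0.2·t(Brand B) + 0.1·t(Brand E)
Solving: t(Brand A) = 2.7119, t(Brand B) = 3.3898, t(Brand E) = 2.7684.
Expected purchases from Brand E to Brand D: 2.7684.

2.7684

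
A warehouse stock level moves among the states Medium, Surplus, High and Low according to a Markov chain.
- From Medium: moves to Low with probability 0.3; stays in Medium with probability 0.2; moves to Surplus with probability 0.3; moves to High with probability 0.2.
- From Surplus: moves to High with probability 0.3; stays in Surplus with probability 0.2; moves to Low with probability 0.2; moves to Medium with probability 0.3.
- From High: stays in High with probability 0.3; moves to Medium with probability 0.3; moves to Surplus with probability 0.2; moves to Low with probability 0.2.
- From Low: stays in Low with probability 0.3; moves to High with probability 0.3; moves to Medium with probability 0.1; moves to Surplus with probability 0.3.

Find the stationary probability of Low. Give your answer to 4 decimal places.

0.2475

Let the stationary distribution be π with π = πP and π_1 + π_2 + π_3 + π_4 = 1.
π_1 = 0.2·π_1 + 0.3·π_2 + 0.3·π_3 + 0.1·π_4
π_2 = 0.3·π_1 + 0.2·π_2 + 0.2·π_3 + 0.3·π_4
π_3 = 0.2·π_1 + 0.3·π_2 + 0.3·π_3 + 0.3·π_4
Solving with the normalization constraint gives π = (0.2277, 0.2475, 0.2772, 0.2475).
So the stationary probability of Low is 0.2475.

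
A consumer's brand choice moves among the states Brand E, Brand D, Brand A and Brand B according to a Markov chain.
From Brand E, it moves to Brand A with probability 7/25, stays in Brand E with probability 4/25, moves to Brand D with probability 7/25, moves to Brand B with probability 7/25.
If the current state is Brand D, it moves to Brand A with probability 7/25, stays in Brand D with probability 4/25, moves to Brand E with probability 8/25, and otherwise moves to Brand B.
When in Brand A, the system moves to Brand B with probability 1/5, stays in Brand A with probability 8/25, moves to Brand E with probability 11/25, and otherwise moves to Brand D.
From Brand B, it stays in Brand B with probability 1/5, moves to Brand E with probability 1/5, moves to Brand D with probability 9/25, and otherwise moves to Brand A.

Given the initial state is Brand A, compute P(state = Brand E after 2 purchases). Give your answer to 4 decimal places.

Propagate the distribution vector 2 purchases from Brand A.
After 0 purchases: (0.0000, 0.0000, 1.0000, 0.0000)
After 1 purchase: (0.4400, 0.0400, 0.3200, 0.2000)
After 2 purchases: (0.2640, 0.2144, 0.2848, 0.2368)
P(in Brand E after 2 purchases) = 0.2640

0.2640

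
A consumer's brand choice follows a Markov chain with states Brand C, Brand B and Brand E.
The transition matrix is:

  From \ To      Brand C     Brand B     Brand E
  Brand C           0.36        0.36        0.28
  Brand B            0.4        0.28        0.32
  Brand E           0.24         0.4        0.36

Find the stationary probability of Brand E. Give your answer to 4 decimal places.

Let the stationary distribution be π with π = πP and π_1 + π_2 + π_3 = 1.
π_1 = 0.36·π_1 + 0.4·π_2 + 0.24·π_3
π_2 = 0.36·π_1 + 0.28·π_2 + 0.4·π_3
Solving with the normalization constraint gives π = (0.3355, 0.3452, 0.3194).
So the stationary probability of Brand E is 0.3194.

0.3194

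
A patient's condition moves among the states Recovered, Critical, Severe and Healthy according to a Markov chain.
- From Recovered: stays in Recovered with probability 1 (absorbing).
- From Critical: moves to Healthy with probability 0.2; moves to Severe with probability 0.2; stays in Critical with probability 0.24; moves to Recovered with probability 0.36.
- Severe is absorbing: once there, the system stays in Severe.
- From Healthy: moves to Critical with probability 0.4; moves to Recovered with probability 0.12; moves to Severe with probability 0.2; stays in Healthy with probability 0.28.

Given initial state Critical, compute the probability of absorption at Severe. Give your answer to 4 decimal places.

Let h(s) be the probability of absorption at Severe starting from transient state s. Then h(Severe) = 1 and h(Recovered) = 0. By first-step analysis:
h(Critical) = 0.36·0 + 0.24·h(Critical) + 0.2·1 + 0.2·h(Healthy)
h(Healthy) = 0.12·0 + 0.4·h(Critical) + 0.2·1 + 0.28·h(Healthy)
Solving: h(Critical) = 0.3938, h(Healthy) = 0.4966.
Starting from Critical, the probability is 0.3938.

0.3938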